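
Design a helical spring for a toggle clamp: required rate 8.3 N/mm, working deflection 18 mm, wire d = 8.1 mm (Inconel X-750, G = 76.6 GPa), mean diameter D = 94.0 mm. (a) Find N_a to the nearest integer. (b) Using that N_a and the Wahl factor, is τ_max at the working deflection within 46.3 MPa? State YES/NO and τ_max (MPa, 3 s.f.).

(a) 6 coils; (b) NO, τ_max = 75.4 MPa

N_a = Gd⁴/(8D³k) = (76.6×10³)(8.1⁴)/(8·94.0³·8.3) = 5.979 → N_a = 6
Actual rate k = Gd⁴/(8D³·6) = 8.2707 N/mm
Working load F = kδ = 8.2707·18 = 148.87 N
C = 94.0/8.1 = 11.6049; K_W = (4C−1)/(4C−4)+0.615/C = 1.1237
τ_max = K_W·8FD/(πd³) = 1.1237·67.055 = 75.351 MPa
τ_max > 46.3 MPa → exceeds allowable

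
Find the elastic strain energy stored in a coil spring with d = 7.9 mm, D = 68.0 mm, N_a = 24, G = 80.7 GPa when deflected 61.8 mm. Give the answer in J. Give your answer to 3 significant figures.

k = Gd⁴/(8D³N_a) = (80.7×10³)(7.9⁴)/(8·68.0³·24) = 5.2066 N/mm
U = ½kδ² = 0.5 × 5.2066 × 61.8² = 9942.6 N·mm = 9.9426 J

9.94 J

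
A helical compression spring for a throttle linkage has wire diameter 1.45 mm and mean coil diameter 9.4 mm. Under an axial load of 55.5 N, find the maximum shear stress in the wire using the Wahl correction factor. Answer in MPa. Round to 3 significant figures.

Spring index C = D/d = 9.4/1.45 = 6.4828
K_W = (4C−1)/(4C−4) + 0.615/C = 24.931/21.931 + 0.0949 = 1.2317
τ₀ = 8FD/(πd³) = 8·55.5·9.4/(π·1.45³) = 4173.6/9.5775 = 435.77 MPa
τ_max = K·τ₀ = 1.2317 × 435.77 = 536.72 MPa

537 MPa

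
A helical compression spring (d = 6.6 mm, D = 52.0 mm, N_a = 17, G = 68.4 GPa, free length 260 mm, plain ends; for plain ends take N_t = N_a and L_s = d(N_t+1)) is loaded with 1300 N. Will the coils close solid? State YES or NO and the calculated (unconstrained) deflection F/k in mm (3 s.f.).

k = Gd⁴/(8D³N_a) = (68.4×10³)(6.6⁴)/(8·52.0³·17) = 6.7871 N/mm
N_t = 17; L_s = 6.6·18 = 118.8 mm; δ_solid = L₀ − L_s = 260 − 118.8 = 141.2 mm
δ = F/k = 1300/6.7871 = 191.54 mm
δ ≥ δ_solid → spring goes solid

YES, δ = 192 mm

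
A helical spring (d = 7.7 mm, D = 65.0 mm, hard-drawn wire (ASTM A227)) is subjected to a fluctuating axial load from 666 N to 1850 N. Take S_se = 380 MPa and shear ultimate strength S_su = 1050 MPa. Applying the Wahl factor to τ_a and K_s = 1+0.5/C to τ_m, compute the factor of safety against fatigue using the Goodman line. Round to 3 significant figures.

C = D/d = 65.0/7.7 = 8.4416; K_W = (4C−1)/(4C−4)+0.615/C = 1.1736; K_s = 1+0.5/C = 1.0592
F_a = (F_max−F_min)/2 = 592 N; F_m = (F_max+F_min)/2 = 1258 N
τ_a = K_W·8F_aD/(πd³) = 1.1736 × 214.64 = 251.91 MPa
τ_m = K_s·8F_mD/(πd³) = 1.0592 × 456.1 = 483.12 MPa
Goodman: 1/n_f = τ_a/S_se + τ_m/S_su = 251.91/380 + 483.12/1050 = 0.66291 + 0.46011 = 1.123
n_f = 1/1.123 = 0.8905

0.890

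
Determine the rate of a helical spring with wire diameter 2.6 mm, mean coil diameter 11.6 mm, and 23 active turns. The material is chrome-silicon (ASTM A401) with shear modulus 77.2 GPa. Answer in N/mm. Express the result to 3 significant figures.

k = Gd⁴/(8D³N_a) = (77.2×10³ × 2.6⁴) / (8 × 11.6³ × 23)
  = 3.52785e+06 / 287205 = 12.283 N/mm

12.3 N/mm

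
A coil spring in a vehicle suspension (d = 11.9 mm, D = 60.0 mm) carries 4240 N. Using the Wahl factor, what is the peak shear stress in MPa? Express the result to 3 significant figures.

503 MPa

Spring index C = D/d = 60.0/11.9 = 5.0420
K_W = (4C−1)/(4C−4) + 0.615/C = 19.168/16.168 + 0.1220 = 1.3075
τ₀ = 8FD/(πd³) = 8·4240·60.0/(π·11.9³) = 2.0352e+06/5294.1 = 384.43 MPa
τ_max = K·τ₀ = 1.3075 × 384.43 = 502.65 MPa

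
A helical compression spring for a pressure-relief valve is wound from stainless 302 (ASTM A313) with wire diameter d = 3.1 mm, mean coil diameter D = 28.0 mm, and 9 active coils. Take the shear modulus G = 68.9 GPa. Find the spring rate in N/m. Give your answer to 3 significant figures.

4030 N/m

k = Gd⁴/(8D³N_a) = (68.9×10³ × 3.1⁴) / (8 × 28.0³ × 9)
  = 6.36306e+06 / 1.58054e+06 = 4.0259 N/mm = 4025.9 N/m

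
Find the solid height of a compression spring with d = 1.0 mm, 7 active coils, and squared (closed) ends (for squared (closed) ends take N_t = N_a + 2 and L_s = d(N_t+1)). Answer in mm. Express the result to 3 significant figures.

squared (closed) ends: N_t = N_a + 2 = 7 + 2 = 9
L_s = d·(N_t+1) = 1.0 × 10 = 10 mm

10.0 mm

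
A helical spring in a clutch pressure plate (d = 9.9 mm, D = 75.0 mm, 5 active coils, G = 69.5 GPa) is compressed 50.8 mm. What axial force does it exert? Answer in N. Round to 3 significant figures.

2010 N

k = Gd⁴/(8D³N_a) = (69.5×10³)(9.9⁴)/(8·75.0³·5) = 39.562 N/mm
F = k·δ = 39.562 × 50.8 = 2009.8 N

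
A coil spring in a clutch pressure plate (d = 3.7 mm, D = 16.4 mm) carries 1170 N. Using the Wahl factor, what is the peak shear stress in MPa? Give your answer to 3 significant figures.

Spring index C = D/d = 16.4/3.7 = 4.4324
K_W = (4C−1)/(4C−4) + 0.615/C = 16.730/13.730 + 0.1388 = 1.3573
τ₀ = 8FD/(πd³) = 8·1170·16.4/(π·3.7³) = 153504/159.13 = 964.64 MPa
τ_max = K·τ₀ = 1.3573 × 964.64 = 1309.3 MPa

1310 MPa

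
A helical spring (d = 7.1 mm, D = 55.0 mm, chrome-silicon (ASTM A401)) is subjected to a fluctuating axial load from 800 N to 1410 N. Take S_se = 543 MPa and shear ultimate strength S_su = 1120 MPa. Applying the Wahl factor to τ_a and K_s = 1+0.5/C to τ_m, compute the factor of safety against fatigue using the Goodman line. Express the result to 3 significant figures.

1.49

C = D/d = 55.0/7.1 = 7.7465; K_W = (4C−1)/(4C−4)+0.615/C = 1.1906; K_s = 1+0.5/C = 1.0645
F_a = (F_max−F_min)/2 = 305 N; F_m = (F_max+F_min)/2 = 1105 N
τ_a = K_W·8F_aD/(πd³) = 1.1906 × 119.35 = 142.1 MPa
τ_m = K_s·8F_mD/(πd³) = 1.0645 × 432.4 = 460.31 MPa
Goodman: 1/n_f = τ_a/S_se + τ_m/S_su = 142.1/543 + 460.31/1120 = 0.26169 + 0.41099 = 0.67268
n_f = 1/0.67268 = 1.487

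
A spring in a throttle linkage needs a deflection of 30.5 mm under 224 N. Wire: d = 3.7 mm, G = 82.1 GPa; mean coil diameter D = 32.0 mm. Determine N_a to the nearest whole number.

Required rate k = F/δ = 224/30.5 = 7.3443 N/mm
N_a = Gd⁴/(8D³k) = (82.1×10³ × 3.7⁴)/(8 × 32.0³ × 7.3443)
    = 1.53869e+07 / 1.92525e+06 = 7.992 → 8 coils

8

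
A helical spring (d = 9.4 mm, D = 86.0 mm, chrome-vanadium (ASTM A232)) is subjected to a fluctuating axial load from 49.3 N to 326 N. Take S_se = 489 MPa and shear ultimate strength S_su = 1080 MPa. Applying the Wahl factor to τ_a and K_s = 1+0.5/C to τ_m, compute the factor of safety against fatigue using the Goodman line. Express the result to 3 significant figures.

7.42

C = D/d = 86.0/9.4 = 9.1489; K_W = (4C−1)/(4C−4)+0.615/C = 1.1593; K_s = 1+0.5/C = 1.0547
F_a = (F_max−F_min)/2 = 138.35 N; F_m = (F_max+F_min)/2 = 187.65 N
τ_a = K_W·8F_aD/(πd³) = 1.1593 × 36.478 = 42.288 MPa
τ_m = K_s·8F_mD/(πd³) = 1.0547 × 49.477 = 52.181 MPa
Goodman: 1/n_f = τ_a/S_se + τ_m/S_su = 42.288/489 + 52.181/1080 = 0.08648 + 0.04832 = 0.13479
n_f = 1/0.13479 = 7.419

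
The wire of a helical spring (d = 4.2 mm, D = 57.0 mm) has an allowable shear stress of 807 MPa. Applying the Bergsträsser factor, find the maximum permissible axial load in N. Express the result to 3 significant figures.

375 N

C = D/d = 57.0/4.2 = 13.5714
K_B = (4C+2)/(4C−3) = 56.286/51.286 = 1.0975
τ_max = K·8FD/(πd³) → F_max = τ_allow·πd³/(8DK)
F_max = 807·π·4.2³/(8·57.0·1.0975) = 1.8783e+05/500.46 = 375.32 N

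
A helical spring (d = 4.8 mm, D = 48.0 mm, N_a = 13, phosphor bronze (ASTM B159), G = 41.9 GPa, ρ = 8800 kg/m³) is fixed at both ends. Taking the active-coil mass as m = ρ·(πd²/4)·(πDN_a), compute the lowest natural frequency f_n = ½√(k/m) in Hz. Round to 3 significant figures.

39.4 Hz

k = Gd⁴/(8D³N_a) = (41.9×10³)(4.8⁴)/(8·48.0³·13) = 1.9338 N/mm = 1933.8 N/m
Wire length L = πDN_a = π·48.0·13 = 1960.4 mm
m = ρ·(πd²/4)·L = 8800 × 18.096×10⁻⁶ m² × 1.9604 m = 0.31217 kg
f_n = ½√(k/m) = 0.5·√(1933.8/0.31217) = 0.5·√(6194.9) = 39.354 Hz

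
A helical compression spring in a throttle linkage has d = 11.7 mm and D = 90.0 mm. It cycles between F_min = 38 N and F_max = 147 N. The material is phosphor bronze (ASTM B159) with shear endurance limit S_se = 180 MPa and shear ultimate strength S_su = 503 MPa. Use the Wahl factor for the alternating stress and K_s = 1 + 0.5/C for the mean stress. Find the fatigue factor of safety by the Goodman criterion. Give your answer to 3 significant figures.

C = D/d = 90.0/11.7 = 7.6923; K_W = (4C−1)/(4C−4)+0.615/C = 1.1920; K_s = 1+0.5/C = 1.0650
F_a = (F_max−F_min)/2 = 54.5 N; F_m = (F_max+F_min)/2 = 92.5 N
τ_a = K_W·8F_aD/(πd³) = 1.1920 × 7.7987 = 9.2962 MPa
τ_m = K_s·8F_mD/(πd³) = 1.0650 × 13.236 = 14.097 MPa
Goodman: 1/n_f = τ_a/S_se + τ_m/S_su = 9.2962/180 + 14.097/503 = 0.05165 + 0.02803 = 0.079671
n_f = 1/0.079671 = 12.55

12.6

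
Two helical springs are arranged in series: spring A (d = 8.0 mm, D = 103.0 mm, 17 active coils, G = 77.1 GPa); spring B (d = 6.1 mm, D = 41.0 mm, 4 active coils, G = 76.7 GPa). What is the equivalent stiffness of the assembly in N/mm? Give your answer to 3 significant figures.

k_A = Gd⁴/(8D³N_a) = (77.1×10³)(8.0⁴)/(8·103.0³·17) = 2.125 N/mm
k_B = Gd⁴/(8D³N_a) = (76.7×10³)(6.1⁴)/(8·41.0³·4) = 48.152 N/mm
Series: 1/k_eq = 1/2.125 + 1/48.152 = 0.49135; k_eq = 2.0352 N/mm

2.04 N/mm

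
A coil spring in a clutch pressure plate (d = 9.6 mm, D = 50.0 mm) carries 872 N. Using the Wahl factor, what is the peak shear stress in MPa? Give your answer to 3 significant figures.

163 MPa

Spring index C = D/d = 50.0/9.6 = 5.2083
K_W = (4C−1)/(4C−4) + 0.615/C = 19.833/16.833 + 0.1181 = 1.2963
τ₀ = 8FD/(πd³) = 8·872·50.0/(π·9.6³) = 348800/2779.5 = 125.49 MPa
τ_max = K·τ₀ = 1.2963 × 125.49 = 162.67 MPa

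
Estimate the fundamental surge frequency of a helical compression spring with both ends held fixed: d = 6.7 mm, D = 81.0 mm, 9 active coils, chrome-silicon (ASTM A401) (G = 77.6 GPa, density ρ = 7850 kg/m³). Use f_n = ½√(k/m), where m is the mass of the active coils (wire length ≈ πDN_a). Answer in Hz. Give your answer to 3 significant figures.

40.1 Hz

k = Gd⁴/(8D³N_a) = (77.6×10³)(6.7⁴)/(8·81.0³·9) = 4.0867 N/mm = 4086.7 N/m
Wire length L = πDN_a = π·81.0·9 = 2290.2 mm
m = ρ·(πd²/4)·L = 7850 × 35.257×10⁻⁶ m² × 2.2902 m = 0.63385 kg
f_n = ½√(k/m) = 0.5·√(4086.7/0.63385) = 0.5·√(6447.4) = 40.148 Hz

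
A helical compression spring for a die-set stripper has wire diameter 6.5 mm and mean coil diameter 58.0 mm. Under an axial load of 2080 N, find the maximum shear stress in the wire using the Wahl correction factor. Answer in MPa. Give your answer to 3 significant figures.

Spring index C = D/d = 58.0/6.5 = 8.9231
K_W = (4C−1)/(4C−4) + 0.615/C = 34.692/31.692 + 0.0689 = 1.1636
τ₀ = 8FD/(πd³) = 8·2080·58.0/(π·6.5³) = 965120/862.76 = 1118.6 MPa
τ_max = K·τ₀ = 1.1636 × 1118.6 = 1301.6 MPa

1300 MPa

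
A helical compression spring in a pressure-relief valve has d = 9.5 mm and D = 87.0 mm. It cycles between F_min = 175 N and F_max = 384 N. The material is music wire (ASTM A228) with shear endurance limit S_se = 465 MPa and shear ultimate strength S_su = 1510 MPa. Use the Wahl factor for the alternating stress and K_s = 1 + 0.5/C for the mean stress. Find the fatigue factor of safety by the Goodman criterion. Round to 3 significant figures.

C = D/d = 87.0/9.5 = 9.1579; K_W = (4C−1)/(4C−4)+0.615/C = 1.1591; K_s = 1+0.5/C = 1.0546
F_a = (F_max−F_min)/2 = 104.5 N; F_m = (F_max+F_min)/2 = 279.5 N
τ_a = K_W·8F_aD/(πd³) = 1.1591 × 27.003 = 31.298 MPa
τ_m = K_s·8F_mD/(πd³) = 1.0546 × 72.222 = 76.165 MPa
Goodman: 1/n_f = τ_a/S_se + τ_m/S_su = 31.298/465 + 76.165/1510 = 0.06731 + 0.05044 = 0.11775
n_f = 1/0.11775 = 8.493

8.49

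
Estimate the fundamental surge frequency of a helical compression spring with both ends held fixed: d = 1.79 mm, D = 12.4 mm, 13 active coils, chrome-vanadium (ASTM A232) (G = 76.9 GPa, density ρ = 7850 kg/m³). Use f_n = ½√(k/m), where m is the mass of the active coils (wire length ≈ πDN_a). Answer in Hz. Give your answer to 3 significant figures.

k = Gd⁴/(8D³N_a) = (76.9×10³)(1.79⁴)/(8·12.4³·13) = 3.9814 N/mm = 3981.4 N/m
Wire length L = πDN_a = π·12.4·13 = 506.42 mm
m = ρ·(πd²/4)·L = 7850 × 2.5165×10⁻⁶ m² × 0.50642 m = 0.010004 kg
f_n = ½√(k/m) = 0.5·√(3981.4/0.010004) = 0.5·√(3.9798e+05) = 315.43 Hz

315 Hz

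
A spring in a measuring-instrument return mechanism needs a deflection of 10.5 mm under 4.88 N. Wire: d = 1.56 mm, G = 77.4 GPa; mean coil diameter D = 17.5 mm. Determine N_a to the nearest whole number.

Required rate k = F/δ = 4.88/10.5 = 0.46476 N/mm
N_a = Gd⁴/(8D³k) = (77.4×10³ × 1.56⁴)/(8 × 17.5³ × 0.46476)
    = 458394 / 19926.7 = 23 → 23 coils

23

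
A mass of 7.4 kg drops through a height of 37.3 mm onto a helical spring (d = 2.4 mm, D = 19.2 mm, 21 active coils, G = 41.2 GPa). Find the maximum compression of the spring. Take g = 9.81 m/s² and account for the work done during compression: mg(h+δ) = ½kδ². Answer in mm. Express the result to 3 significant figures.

k = Gd⁴/(8D³N_a) = (41.2×10³)(2.4⁴)/(8·19.2³·21) = 1.1496 N/mm
W = mg = 7.4 × 9.81 = 72.594 N
½kδ² − Wδ − Wh = 0 → δ = (W + √(W² + 2kWh))/k
δ = (72.594 + √(5269.9 + 6225.42))/1.1496 = (72.594 + 107.22)/1.1496 = 156.42 mm

156 mm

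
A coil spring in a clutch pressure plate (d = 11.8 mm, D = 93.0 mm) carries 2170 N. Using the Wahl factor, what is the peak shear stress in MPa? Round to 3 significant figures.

Spring index C = D/d = 93.0/11.8 = 7.8814
K_W = (4C−1)/(4C−4) + 0.615/C = 30.525/27.525 + 0.0780 = 1.1870
τ₀ = 8FD/(πd³) = 8·2170·93.0/(π·11.8³) = 1.61448e+06/5161.7 = 312.78 MPa
τ_max = K·τ₀ = 1.1870 × 312.78 = 371.27 MPa

371 MPa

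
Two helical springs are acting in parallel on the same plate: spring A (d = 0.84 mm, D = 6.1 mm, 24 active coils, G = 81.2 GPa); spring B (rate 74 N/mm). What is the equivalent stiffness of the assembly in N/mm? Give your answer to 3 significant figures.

74.9 N/mm

k_A = Gd⁴/(8D³N_a) = (81.2×10³)(0.84⁴)/(8·6.1³·24) = 0.92765 N/mm
Parallel: k_eq = 0.92765 + 74 = 74.928 N/mm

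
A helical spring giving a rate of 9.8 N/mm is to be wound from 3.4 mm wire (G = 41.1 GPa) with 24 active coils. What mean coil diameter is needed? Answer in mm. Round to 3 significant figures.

14.3 mm

D = (Gd⁴/(8N_a·k))^(1/3) = (41.1×10³·3.4⁴/(8·24·9.8))^(1/3)
  = (2918.97)^(1/3) = 14.2915 mm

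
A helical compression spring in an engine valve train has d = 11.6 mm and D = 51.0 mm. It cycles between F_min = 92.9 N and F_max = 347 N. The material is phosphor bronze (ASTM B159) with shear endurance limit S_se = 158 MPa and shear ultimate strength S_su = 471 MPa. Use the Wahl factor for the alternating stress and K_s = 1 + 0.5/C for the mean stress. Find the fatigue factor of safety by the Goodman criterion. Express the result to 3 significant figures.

C = D/d = 51.0/11.6 = 4.3966; K_W = (4C−1)/(4C−4)+0.615/C = 1.3607; K_s = 1+0.5/C = 1.1137
F_a = (F_max−F_min)/2 = 127.05 N; F_m = (F_max+F_min)/2 = 219.95 N
τ_a = K_W·8F_aD/(πd³) = 1.3607 × 10.571 = 14.384 MPa
τ_m = K_s·8F_mD/(πd³) = 1.1137 × 18.3 = 20.382 MPa
Goodman: 1/n_f = τ_a/S_se + τ_m/S_su = 14.384/158 + 20.382/471 = 0.09104 + 0.04327 = 0.13431
n_f = 1/0.13431 = 7.445

7.45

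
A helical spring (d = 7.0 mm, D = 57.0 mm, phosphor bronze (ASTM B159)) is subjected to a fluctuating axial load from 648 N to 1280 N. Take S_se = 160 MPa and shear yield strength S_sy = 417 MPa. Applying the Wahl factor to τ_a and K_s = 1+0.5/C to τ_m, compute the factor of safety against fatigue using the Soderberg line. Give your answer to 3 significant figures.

0.494

C = D/d = 57.0/7.0 = 8.1429; K_W = (4C−1)/(4C−4)+0.615/C = 1.1805; K_s = 1+0.5/C = 1.0614
F_a = (F_max−F_min)/2 = 316 N; F_m = (F_max+F_min)/2 = 964 N
τ_a = K_W·8F_aD/(πd³) = 1.1805 × 133.72 = 157.86 MPa
τ_m = K_s·8F_mD/(πd³) = 1.0614 × 407.94 = 432.99 MPa
Soderberg: 1/n_f = τ_a/S_se + τ_m/S_sy = 157.86/160 + 432.99/417 = 0.98665 + 1.03835 = 2.025
n_f = 1/2.025 = 0.4938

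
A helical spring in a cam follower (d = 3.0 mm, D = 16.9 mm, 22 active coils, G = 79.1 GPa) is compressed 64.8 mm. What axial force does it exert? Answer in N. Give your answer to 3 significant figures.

489 N

k = Gd⁴/(8D³N_a) = (79.1×10³)(3.0⁴)/(8·16.9³·22) = 7.542 N/mm
F = k·δ = 7.542 × 64.8 = 488.72 N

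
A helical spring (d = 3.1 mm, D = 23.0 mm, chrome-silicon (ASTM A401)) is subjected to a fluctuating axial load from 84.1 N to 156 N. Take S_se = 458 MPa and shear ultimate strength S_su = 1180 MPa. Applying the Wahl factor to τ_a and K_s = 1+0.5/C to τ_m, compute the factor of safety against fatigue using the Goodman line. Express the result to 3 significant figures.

2.51

C = D/d = 23.0/3.1 = 7.4194; K_W = (4C−1)/(4C−4)+0.615/C = 1.1997; K_s = 1+0.5/C = 1.0674
F_a = (F_max−F_min)/2 = 35.95 N; F_m = (F_max+F_min)/2 = 120.05 N
τ_a = K_W·8F_aD/(πd³) = 1.1997 × 70.678 = 84.794 MPa
τ_m = K_s·8F_mD/(πd³) = 1.0674 × 236.02 = 251.92 MPa
Goodman: 1/n_f = τ_a/S_se + τ_m/S_su = 84.794/458 + 251.92/1180 = 0.18514 + 0.21349 = 0.39863
n_f = 1/0.39863 = 2.509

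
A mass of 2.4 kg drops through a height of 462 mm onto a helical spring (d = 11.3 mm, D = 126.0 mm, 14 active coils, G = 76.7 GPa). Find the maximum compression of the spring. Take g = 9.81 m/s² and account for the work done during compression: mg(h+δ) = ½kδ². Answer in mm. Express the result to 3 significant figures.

66.8 mm

k = Gd⁴/(8D³N_a) = (76.7×10³)(11.3⁴)/(8·126.0³·14) = 5.5819 N/mm
W = mg = 2.4 × 9.81 = 23.544 N
½kδ² − Wδ − Wh = 0 → δ = (W + √(W² + 2kWh))/k
δ = (23.544 + √(554.32 + 121432))/5.5819 = (23.544 + 349.26)/5.5819 = 66.789 mm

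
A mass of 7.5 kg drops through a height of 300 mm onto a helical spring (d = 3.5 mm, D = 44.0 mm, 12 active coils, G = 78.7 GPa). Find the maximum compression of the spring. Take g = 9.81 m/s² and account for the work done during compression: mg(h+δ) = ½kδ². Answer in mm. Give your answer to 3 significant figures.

233 mm

k = Gd⁴/(8D³N_a) = (78.7×10³)(3.5⁴)/(8·44.0³·12) = 1.4442 N/mm
W = mg = 7.5 × 9.81 = 73.575 N
½kδ² − Wδ − Wh = 0 → δ = (W + √(W² + 2kWh))/k
δ = (73.575 + √(5413.3 + 63752.8))/1.4442 = (73.575 + 262.99)/1.4442 = 233.05 mm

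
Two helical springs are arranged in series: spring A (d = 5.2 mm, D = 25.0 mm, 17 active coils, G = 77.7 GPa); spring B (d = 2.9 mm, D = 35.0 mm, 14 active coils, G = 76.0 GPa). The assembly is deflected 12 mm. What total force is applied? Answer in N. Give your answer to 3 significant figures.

12.9 N

k_A = Gd⁴/(8D³N_a) = (77.7×10³)(5.2⁴)/(8·25.0³·17) = 26.735 N/mm
k_B = Gd⁴/(8D³N_a) = (76.0×10³)(2.9⁴)/(8·35.0³·14) = 1.1194 N/mm
Series: 1/k_eq = 1/26.735 + 1/1.1194 = 0.93074; k_eq = 1.0744 N/mm
F = k_eq·δ = 1.0744·12 = 12.893 N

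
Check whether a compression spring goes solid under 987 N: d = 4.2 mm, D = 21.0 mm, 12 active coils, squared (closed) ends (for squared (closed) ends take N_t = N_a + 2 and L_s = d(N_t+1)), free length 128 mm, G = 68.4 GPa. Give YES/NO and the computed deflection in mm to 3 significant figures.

NO, δ = 41.2 mm

k = Gd⁴/(8D³N_a) = (68.4×10³)(4.2⁴)/(8·21.0³·12) = 23.94 N/mm
N_t = 14; L_s = 4.2·15 = 63 mm; δ_solid = L₀ − L_s = 128 − 63 = 65 mm
δ = F/k = 987/23.94 = 41.228 mm
δ < δ_solid → spring does not go solid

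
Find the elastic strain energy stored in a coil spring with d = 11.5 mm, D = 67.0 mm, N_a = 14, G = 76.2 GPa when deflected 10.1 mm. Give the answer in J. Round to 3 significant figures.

k = Gd⁴/(8D³N_a) = (76.2×10³)(11.5⁴)/(8·67.0³·14) = 39.564 N/mm
U = ½kδ² = 0.5 × 39.564 × 10.1² = 2018 N·mm = 2.018 J

2.02 J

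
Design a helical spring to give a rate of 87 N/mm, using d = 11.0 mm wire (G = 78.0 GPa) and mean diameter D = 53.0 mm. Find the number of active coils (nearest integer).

11

N_a = Gd⁴/(8D³k) = (78.0×10³ × 11.0⁴)/(8 × 53.0³ × 87)
    = 1.142e+09 / 1.03618e+08 = 11.02 → 11 coils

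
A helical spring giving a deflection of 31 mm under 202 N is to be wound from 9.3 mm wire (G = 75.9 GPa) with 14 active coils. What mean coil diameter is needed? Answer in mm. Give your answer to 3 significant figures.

Required rate k = F/δ = 202/31 = 6.5161 N/mm
D = (Gd⁴/(8N_a·k))^(1/3) = (75.9×10³·9.3⁴/(8·14·6.5161))^(1/3)
  = (777975)^(1/3) = 91.9719 mm

92.0 mm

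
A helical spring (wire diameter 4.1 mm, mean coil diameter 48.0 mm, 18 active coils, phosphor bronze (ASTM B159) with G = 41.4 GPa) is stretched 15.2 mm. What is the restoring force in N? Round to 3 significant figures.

11.2 N

k = Gd⁴/(8D³N_a) = (41.4×10³)(4.1⁴)/(8·48.0³·18) = 0.7346 N/mm
F = k·δ = 0.7346 × 15.2 = 11.166 N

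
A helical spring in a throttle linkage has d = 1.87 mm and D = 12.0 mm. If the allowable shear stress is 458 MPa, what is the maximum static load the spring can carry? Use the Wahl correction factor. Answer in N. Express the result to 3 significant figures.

79.4 N

C = D/d = 12.0/1.87 = 6.4171
K_W = (4C−1)/(4C−4) + 0.615/C = 24.668/21.668 + 0.0958 = 1.2343
τ_max = K·8FD/(πd³) → F_max = τ_allow·πd³/(8DK)
F_max = 458·π·1.87³/(8·12.0·1.2343) = 9408.9/118.49 = 79.406 N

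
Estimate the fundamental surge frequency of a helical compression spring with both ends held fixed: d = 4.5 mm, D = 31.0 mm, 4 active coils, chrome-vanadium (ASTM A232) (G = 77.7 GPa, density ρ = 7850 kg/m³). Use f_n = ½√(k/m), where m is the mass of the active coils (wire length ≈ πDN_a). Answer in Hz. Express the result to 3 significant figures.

414 Hz

k = Gd⁴/(8D³N_a) = (77.7×10³)(4.5⁴)/(8·31.0³·4) = 33.422 N/mm = 33422 N/m
Wire length L = πDN_a = π·31.0·4 = 389.56 mm
m = ρ·(πd²/4)·L = 7850 × 15.904×10⁻⁶ m² × 0.38956 m = 0.048636 kg
f_n = ½√(k/m) = 0.5·√(33422/0.048636) = 0.5·√(6.8719e+05) = 414.49 Hz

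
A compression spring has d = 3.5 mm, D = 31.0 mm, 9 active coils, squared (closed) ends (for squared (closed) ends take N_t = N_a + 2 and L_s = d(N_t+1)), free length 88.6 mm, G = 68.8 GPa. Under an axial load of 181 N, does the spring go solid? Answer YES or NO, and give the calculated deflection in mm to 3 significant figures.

NO, δ = 37.6 mm

k = Gd⁴/(8D³N_a) = (68.8×10³)(3.5⁴)/(8·31.0³·9) = 4.8133 N/mm
N_t = 11; L_s = 3.5·12 = 42 mm; δ_solid = L₀ − L_s = 88.6 − 42 = 46.6 mm
δ = F/k = 181/4.8133 = 37.604 mm
δ < δ_solid → spring does not go solid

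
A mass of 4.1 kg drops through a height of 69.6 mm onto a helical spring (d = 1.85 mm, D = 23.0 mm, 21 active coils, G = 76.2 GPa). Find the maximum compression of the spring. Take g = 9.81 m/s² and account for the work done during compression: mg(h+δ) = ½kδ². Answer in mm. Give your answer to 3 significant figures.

238 mm

k = Gd⁴/(8D³N_a) = (76.2×10³)(1.85⁴)/(8·23.0³·21) = 0.43667 N/mm
W = mg = 4.1 × 9.81 = 40.221 N
½kδ² − Wδ − Wh = 0 → δ = (W + √(W² + 2kWh))/k
δ = (40.221 + √(1617.7 + 2444.79))/0.43667 = (40.221 + 63.738)/0.43667 = 238.07 mm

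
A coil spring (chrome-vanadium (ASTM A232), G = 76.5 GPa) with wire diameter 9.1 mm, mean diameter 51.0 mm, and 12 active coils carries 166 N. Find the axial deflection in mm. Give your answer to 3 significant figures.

4.03 mm

k = Gd⁴/(8D³N_a) = (76.5×10³)(9.1⁴)/(8·51.0³·12) = 41.195 N/mm
δ = F/k = 166 / 41.195 = 4.0296 mm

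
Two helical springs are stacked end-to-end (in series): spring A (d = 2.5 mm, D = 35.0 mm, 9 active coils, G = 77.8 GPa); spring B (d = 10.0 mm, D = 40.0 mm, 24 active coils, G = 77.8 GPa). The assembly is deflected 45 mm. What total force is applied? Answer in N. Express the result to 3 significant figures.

k_A = Gd⁴/(8D³N_a) = (77.8×10³)(2.5⁴)/(8·35.0³·9) = 0.98447 N/mm
k_B = Gd⁴/(8D³N_a) = (77.8×10³)(10.0⁴)/(8·40.0³·24) = 63.314 N/mm
Series: 1/k_eq = 1/0.98447 + 1/63.314 = 1.0316; k_eq = 0.9694 N/mm
F = k_eq·δ = 0.9694·45 = 43.623 N

43.6 N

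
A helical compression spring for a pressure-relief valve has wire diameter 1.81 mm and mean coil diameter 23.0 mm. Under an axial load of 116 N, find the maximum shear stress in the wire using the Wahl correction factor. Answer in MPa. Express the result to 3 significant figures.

1270 MPa

Spring index C = D/d = 23.0/1.81 = 12.7072
K_W = (4C−1)/(4C−4) + 0.615/C = 49.829/46.829 + 0.0484 = 1.1125
τ₀ = 8FD/(πd³) = 8·116·23.0/(π·1.81³) = 21344/18.629 = 1145.8 MPa
τ_max = K·τ₀ = 1.1125 × 1145.8 = 1274.6 MPa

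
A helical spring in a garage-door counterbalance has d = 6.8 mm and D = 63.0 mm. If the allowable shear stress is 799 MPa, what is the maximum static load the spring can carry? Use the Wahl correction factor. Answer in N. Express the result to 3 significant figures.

1350 N

C = D/d = 63.0/6.8 = 9.2647
K_W = (4C−1)/(4C−4) + 0.615/C = 36.059/33.059 + 0.0664 = 1.1571
τ_max = K·8FD/(πd³) → F_max = τ_allow·πd³/(8DK)
F_max = 799·π·6.8³/(8·63.0·1.1571) = 7.8927e+05/583.19 = 1353.4 N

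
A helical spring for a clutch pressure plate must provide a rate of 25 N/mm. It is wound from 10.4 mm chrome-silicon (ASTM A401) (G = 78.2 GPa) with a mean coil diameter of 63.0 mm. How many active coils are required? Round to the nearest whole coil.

18

N_a = Gd⁴/(8D³k) = (78.2×10³ × 10.4⁴)/(8 × 63.0³ × 25)
    = 9.14829e+08 / 5.00094e+07 = 18.29 → 18 coils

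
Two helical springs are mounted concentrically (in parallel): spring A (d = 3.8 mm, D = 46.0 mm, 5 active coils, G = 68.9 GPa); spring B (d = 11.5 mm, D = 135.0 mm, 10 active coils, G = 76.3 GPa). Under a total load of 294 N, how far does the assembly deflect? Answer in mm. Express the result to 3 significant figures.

28.1 mm

k_A = Gd⁴/(8D³N_a) = (68.9×10³)(3.8⁴)/(8·46.0³·5) = 3.6899 N/mm
k_B = Gd⁴/(8D³N_a) = (76.3×10³)(11.5⁴)/(8·135.0³·10) = 6.7799 N/mm
Parallel: k_eq = 3.6899 + 6.7799 = 10.47 N/mm
δ = F/k_eq = 294/10.47 = 28.081 mm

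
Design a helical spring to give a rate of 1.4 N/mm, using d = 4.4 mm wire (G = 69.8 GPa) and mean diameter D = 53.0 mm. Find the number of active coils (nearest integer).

16

N_a = Gd⁴/(8D³k) = (69.8×10³ × 4.4⁴)/(8 × 53.0³ × 1.4)
    = 2.61617e+07 / 1.66742e+06 = 15.69 → 16 coils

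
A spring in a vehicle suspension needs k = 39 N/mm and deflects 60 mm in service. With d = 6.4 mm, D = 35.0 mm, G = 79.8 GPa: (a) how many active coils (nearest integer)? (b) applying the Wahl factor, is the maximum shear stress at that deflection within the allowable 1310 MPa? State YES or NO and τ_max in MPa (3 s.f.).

N_a = Gd⁴/(8D³k) = (79.8×10³)(6.4⁴)/(8·35.0³·39) = 10.01 → N_a = 10
Actual rate k = Gd⁴/(8D³·10) = 39.033 N/mm
Working load F = kδ = 39.033·60 = 2342 N
C = 35.0/6.4 = 5.4688; K_W = (4C−1)/(4C−4)+0.615/C = 1.2803
τ_max = K_W·8FD/(πd³) = 1.2803·796.25 = 1019.4 MPa
τ_max ≤ 1310 MPa → acceptable

(a) 10 coils; (b) YES, τ_max = 1020 MPa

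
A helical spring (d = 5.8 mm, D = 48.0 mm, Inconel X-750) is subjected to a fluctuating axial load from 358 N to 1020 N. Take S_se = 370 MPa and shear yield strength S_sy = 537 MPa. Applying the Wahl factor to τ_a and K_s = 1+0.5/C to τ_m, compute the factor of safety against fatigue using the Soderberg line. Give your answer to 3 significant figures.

C = D/d = 48.0/5.8 = 8.2759; K_W = (4C−1)/(4C−4)+0.615/C = 1.1774; K_s = 1+0.5/C = 1.0604
F_a = (F_max−F_min)/2 = 331 N; F_m = (F_max+F_min)/2 = 689 N
τ_a = K_W·8F_aD/(πd³) = 1.1774 × 207.36 = 244.14 MPa
τ_m = K_s·8F_mD/(πd³) = 1.0604 × 431.63 = 457.71 MPa
Soderberg: 1/n_f = τ_a/S_se + τ_m/S_sy = 244.14/370 + 457.71/537 = 0.65985 + 0.85235 = 1.5122
n_f = 1/1.5122 = 0.6613

0.661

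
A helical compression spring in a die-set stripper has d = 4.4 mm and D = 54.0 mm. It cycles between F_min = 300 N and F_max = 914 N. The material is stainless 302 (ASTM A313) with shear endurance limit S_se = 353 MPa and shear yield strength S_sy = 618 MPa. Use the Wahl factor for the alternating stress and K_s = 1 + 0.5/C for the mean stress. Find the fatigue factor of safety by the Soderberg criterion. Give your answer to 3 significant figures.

0.311

C = D/d = 54.0/4.4 = 12.2727; K_W = (4C−1)/(4C−4)+0.615/C = 1.1166; K_s = 1+0.5/C = 1.0407
F_a = (F_max−F_min)/2 = 307 N; F_m = (F_max+F_min)/2 = 607 N
τ_a = K_W·8F_aD/(πd³) = 1.1166 × 495.58 = 553.39 MPa
τ_m = K_s·8F_mD/(πd³) = 1.0407 × 979.86 = 1019.8 MPa
Soderberg: 1/n_f = τ_a/S_se + τ_m/S_sy = 553.39/353 + 1019.8/618 = 1.56767 + 1.65013 = 3.2178
n_f = 1/3.2178 = 0.3108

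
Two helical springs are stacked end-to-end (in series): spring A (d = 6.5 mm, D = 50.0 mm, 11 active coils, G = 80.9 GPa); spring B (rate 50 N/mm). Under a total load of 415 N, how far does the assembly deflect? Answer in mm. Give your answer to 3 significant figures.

39.9 mm

k_A = Gd⁴/(8D³N_a) = (80.9×10³)(6.5⁴)/(8·50.0³·11) = 13.128 N/mm
Series: 1/k_eq = 1/13.128 + 1/50 = 0.096171; k_eq = 10.398 N/mm
δ = F/k_eq = 415/10.398 = 39.911 mm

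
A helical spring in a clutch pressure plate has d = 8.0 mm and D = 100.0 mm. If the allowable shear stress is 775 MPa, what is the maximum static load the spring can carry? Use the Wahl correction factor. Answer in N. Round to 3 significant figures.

C = D/d = 100.0/8.0 = 12.5000
K_W = (4C−1)/(4C−4) + 0.615/C = 49.000/46.000 + 0.0492 = 1.1144
τ_max = K·8FD/(πd³) → F_max = τ_allow·πd³/(8DK)
F_max = 775·π·8.0³/(8·100.0·1.1144) = 1.2466e+06/891.53 = 1398.2 N

1400 N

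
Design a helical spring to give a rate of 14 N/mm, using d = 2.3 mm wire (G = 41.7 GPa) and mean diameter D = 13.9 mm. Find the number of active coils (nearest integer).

N_a = Gd⁴/(8D³k) = (41.7×10³ × 2.3⁴)/(8 × 13.9³ × 14)
    = 1.16694e+06 / 300789 = 3.88 → 4 coils

4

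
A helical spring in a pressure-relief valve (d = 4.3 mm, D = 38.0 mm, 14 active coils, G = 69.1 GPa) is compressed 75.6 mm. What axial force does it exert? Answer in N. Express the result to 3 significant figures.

291 N

k = Gd⁴/(8D³N_a) = (69.1×10³)(4.3⁴)/(8·38.0³·14) = 3.844 N/mm
F = k·δ = 3.844 × 75.6 = 290.61 N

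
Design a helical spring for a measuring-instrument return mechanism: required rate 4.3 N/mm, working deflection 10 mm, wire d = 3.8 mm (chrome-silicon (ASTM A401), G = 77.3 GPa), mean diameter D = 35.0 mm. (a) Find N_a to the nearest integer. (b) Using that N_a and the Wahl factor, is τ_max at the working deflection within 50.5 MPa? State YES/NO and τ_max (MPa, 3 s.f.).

(a) 11 coils; (b) NO, τ_max = 80.4 MPa

N_a = Gd⁴/(8D³k) = (77.3×10³)(3.8⁴)/(8·35.0³·4.3) = 10.93 → N_a = 11
Actual rate k = Gd⁴/(8D³·11) = 4.272 N/mm
Working load F = kδ = 4.272·10 = 42.72 N
C = 35.0/3.8 = 9.2105; K_W = (4C−1)/(4C−4)+0.615/C = 1.1581
τ_max = K_W·8FD/(πd³) = 1.1581·69.388 = 80.359 MPa
τ_max > 50.5 MPa → exceeds allowable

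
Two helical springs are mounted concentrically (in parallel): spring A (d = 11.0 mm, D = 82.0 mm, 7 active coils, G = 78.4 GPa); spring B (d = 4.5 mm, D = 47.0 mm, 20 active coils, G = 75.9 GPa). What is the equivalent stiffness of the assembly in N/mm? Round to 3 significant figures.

k_A = Gd⁴/(8D³N_a) = (78.4×10³)(11.0⁴)/(8·82.0³·7) = 37.176 N/mm
k_B = Gd⁴/(8D³N_a) = (75.9×10³)(4.5⁴)/(8·47.0³·20) = 1.8736 N/mm
Parallel: k_eq = 37.176 + 1.8736 = 39.049 N/mm

39.0 N/mm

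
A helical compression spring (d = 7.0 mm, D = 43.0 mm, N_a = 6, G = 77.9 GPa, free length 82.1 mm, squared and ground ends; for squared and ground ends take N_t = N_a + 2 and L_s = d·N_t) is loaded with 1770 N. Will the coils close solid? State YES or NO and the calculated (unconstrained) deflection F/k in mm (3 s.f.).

YES, δ = 36.1 mm

k = Gd⁴/(8D³N_a) = (77.9×10³)(7.0⁴)/(8·43.0³·6) = 49.01 N/mm
N_t = 8; L_s = 7.0·8 = 56 mm; δ_solid = L₀ − L_s = 82.1 − 56 = 26.1 mm
δ = F/k = 1770/49.01 = 36.115 mm
δ ≥ δ_solid → spring goes solid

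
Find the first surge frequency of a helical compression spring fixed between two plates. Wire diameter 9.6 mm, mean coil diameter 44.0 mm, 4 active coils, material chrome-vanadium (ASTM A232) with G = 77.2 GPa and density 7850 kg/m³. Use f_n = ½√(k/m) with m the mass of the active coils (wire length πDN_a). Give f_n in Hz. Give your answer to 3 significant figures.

k = Gd⁴/(8D³N_a) = (77.2×10³)(9.6⁴)/(8·44.0³·4) = 240.54 N/mm = 2.4054e+05 N/m
Wire length L = πDN_a = π·44.0·4 = 552.92 mm
m = ρ·(πd²/4)·L = 7850 × 72.382×10⁻⁶ m² × 0.55292 m = 0.31417 kg
f_n = ½√(k/m) = 0.5·√(2.4054e+05/0.31417) = 0.5·√(7.6565e+05) = 437.51 Hz

438 Hz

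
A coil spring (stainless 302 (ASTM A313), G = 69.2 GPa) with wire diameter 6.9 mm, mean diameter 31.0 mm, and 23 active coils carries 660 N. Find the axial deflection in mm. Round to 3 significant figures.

k = Gd⁴/(8D³N_a) = (69.2×10³)(6.9⁴)/(8·31.0³·23) = 28.615 N/mm
δ = F/k = 660 / 28.615 = 23.065 mm

23.1 mm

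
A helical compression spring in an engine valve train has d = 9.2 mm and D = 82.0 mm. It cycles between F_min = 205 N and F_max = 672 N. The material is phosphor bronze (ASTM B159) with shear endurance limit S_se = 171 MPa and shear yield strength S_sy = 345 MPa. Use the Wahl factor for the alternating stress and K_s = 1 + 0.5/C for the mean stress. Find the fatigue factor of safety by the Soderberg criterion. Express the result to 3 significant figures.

C = D/d = 82.0/9.2 = 8.9130; K_W = (4C−1)/(4C−4)+0.615/C = 1.1638; K_s = 1+0.5/C = 1.0561
F_a = (F_max−F_min)/2 = 233.5 N; F_m = (F_max+F_min)/2 = 438.5 N
τ_a = K_W·8F_aD/(πd³) = 1.1638 × 62.615 = 72.87 MPa
τ_m = K_s·8F_mD/(πd³) = 1.0561 × 117.59 = 124.18 MPa
Soderberg: 1/n_f = τ_a/S_se + τ_m/S_sy = 72.87/171 + 124.18/345 = 0.42614 + 0.35995 = 0.78609
n_f = 1/0.78609 = 1.272

1.27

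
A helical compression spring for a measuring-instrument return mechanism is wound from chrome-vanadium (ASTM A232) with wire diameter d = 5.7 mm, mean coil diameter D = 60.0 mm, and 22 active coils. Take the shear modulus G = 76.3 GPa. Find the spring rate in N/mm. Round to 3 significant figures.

k = Gd⁴/(8D³N_a) = (76.3×10³ × 5.7⁴) / (8 × 60.0³ × 22)
  = 8.05423e+07 / 3.8016e+07 = 2.1186 N/mm

2.12 N/mm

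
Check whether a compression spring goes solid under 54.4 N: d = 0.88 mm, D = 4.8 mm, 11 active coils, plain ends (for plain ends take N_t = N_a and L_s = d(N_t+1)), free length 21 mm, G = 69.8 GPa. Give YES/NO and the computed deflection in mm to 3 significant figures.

YES, δ = 12.6 mm

k = Gd⁴/(8D³N_a) = (69.8×10³)(0.88⁴)/(8·4.8³·11) = 4.3011 N/mm
N_t = 11; L_s = 0.88·12 = 10.56 mm; δ_solid = L₀ − L_s = 21 − 10.56 = 10.44 mm
δ = F/k = 54.4/4.3011 = 12.648 mm
δ ≥ δ_solid → spring goes solid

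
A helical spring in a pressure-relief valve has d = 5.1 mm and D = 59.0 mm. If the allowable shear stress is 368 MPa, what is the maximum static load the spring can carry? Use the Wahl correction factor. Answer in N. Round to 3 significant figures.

289 N

C = D/d = 59.0/5.1 = 11.5686
K_W = (4C−1)/(4C−4) + 0.615/C = 45.275/42.275 + 0.0532 = 1.1241
τ_max = K·8FD/(πd³) → F_max = τ_allow·πd³/(8DK)
F_max = 368·π·5.1³/(8·59.0·1.1241) = 1.5336e+05/530.59 = 289.04 N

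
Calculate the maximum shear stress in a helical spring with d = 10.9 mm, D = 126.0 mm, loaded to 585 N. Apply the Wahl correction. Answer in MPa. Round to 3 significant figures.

163 MPa

Spring index C = D/d = 126.0/10.9 = 11.5596
K_W = (4C−1)/(4C−4) + 0.615/C = 45.239/42.239 + 0.0532 = 1.1242
τ₀ = 8FD/(πd³) = 8·585·126.0/(π·10.9³) = 589680/4068.5 = 144.94 MPa
τ_max = K·τ₀ = 1.1242 × 144.94 = 162.95 MPa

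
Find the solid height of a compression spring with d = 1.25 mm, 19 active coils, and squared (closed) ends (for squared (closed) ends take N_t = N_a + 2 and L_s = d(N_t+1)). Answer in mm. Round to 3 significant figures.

27.5 mm

squared (closed) ends: N_t = N_a + 2 = 19 + 2 = 21
L_s = d·(N_t+1) = 1.25 × 22 = 27.5 mm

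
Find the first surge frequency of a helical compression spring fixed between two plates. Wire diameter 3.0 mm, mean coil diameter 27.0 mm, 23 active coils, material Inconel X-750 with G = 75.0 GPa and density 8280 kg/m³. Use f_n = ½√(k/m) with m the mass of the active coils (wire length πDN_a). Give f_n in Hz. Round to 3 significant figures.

k = Gd⁴/(8D³N_a) = (75.0×10³)(3.0⁴)/(8·27.0³·23) = 1.6774 N/mm = 1677.4 N/m
Wire length L = πDN_a = π·27.0·23 = 1950.9 mm
m = ρ·(πd²/4)·L = 8280 × 7.0686×10⁻⁶ m² × 1.9509 m = 0.11418 kg
f_n = ½√(k/m) = 0.5·√(1677.4/0.11418) = 0.5·√(14690) = 60.602 Hz

60.6 Hz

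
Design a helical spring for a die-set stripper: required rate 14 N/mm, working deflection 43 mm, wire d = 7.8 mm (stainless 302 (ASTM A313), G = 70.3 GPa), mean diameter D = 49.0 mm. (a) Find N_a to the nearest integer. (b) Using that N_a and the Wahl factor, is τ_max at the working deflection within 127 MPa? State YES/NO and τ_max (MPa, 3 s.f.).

(a) 20 coils; (b) NO, τ_max = 194 MPa

N_a = Gd⁴/(8D³k) = (70.3×10³)(7.8⁴)/(8·49.0³·14) = 19.75 → N_a = 20
Actual rate k = Gd⁴/(8D³·20) = 13.824 N/mm
Working load F = kδ = 13.824·43 = 594.42 N
C = 49.0/7.8 = 6.2821; K_W = (4C−1)/(4C−4)+0.615/C = 1.2399
τ_max = K_W·8FD/(πd³) = 1.2399·156.3 = 193.79 MPa
τ_max > 127 MPa → exceeds allowable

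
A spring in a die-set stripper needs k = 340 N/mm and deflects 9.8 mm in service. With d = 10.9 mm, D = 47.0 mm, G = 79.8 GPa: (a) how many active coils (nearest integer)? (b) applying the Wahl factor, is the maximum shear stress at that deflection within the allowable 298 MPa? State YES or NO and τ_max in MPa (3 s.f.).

(a) 4 coils; (b) NO, τ_max = 420 MPa

N_a = Gd⁴/(8D³k) = (79.8×10³)(10.9⁴)/(8·47.0³·340) = 3.989 → N_a = 4
Actual rate k = Gd⁴/(8D³·4) = 339.05 N/mm
Working load F = kδ = 339.05·9.8 = 3322.7 N
C = 47.0/10.9 = 4.3119; K_W = (4C−1)/(4C−4)+0.615/C = 1.3691
τ_max = K_W·8FD/(πd³) = 1.3691·307.08 = 420.42 MPa
τ_max > 298 MPa → exceeds allowable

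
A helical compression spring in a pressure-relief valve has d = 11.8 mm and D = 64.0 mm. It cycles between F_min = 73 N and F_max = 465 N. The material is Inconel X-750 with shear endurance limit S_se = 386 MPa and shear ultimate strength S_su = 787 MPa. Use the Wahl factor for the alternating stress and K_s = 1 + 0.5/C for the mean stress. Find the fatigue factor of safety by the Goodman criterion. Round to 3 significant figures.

9.84

C = D/d = 64.0/11.8 = 5.4237; K_W = (4C−1)/(4C−4)+0.615/C = 1.2829; K_s = 1+0.5/C = 1.0922
F_a = (F_max−F_min)/2 = 196 N; F_m = (F_max+F_min)/2 = 269 N
τ_a = K_W·8F_aD/(πd³) = 1.2829 × 19.442 = 24.942 MPa
τ_m = K_s·8F_mD/(πd³) = 1.0922 × 26.682 = 29.142 MPa
Goodman: 1/n_f = τ_a/S_se + τ_m/S_su = 24.942/386 + 29.142/787 = 0.06462 + 0.03703 = 0.10165
n_f = 1/0.10165 = 9.838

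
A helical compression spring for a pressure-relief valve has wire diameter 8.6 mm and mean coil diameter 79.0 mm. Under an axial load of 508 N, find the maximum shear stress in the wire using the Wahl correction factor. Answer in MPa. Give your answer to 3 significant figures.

Spring index C = D/d = 79.0/8.6 = 9.1860
K_W = (4C−1)/(4C−4) + 0.615/C = 35.744/32.744 + 0.0669 = 1.1586
τ₀ = 8FD/(πd³) = 8·508·79.0/(π·8.6³) = 321056/1998.2 = 160.67 MPa
τ_max = K·τ₀ = 1.1586 × 160.67 = 186.15 MPa

186 MPa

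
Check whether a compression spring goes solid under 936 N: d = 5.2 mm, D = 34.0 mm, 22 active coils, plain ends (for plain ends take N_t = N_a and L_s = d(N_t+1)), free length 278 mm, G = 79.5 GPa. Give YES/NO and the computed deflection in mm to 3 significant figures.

NO, δ = 111 mm

k = Gd⁴/(8D³N_a) = (79.5×10³)(5.2⁴)/(8·34.0³·22) = 8.4029 N/mm
N_t = 22; L_s = 5.2·23 = 119.6 mm; δ_solid = L₀ − L_s = 278 − 119.6 = 158.4 mm
δ = F/k = 936/8.4029 = 111.39 mm
δ < δ_solid → spring does not go solid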